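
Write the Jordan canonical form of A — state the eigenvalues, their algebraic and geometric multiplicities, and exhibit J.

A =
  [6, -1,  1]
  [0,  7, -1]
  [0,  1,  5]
J_2(6) ⊕ J_1(6)

The characteristic polynomial is
  det(x·I − A) = x^3 - 18*x^2 + 108*x - 216 = (x - 6)^3

Eigenvalues and multiplicities (the geometric multiplicity of λ is n − rank(A − λI), which equals the number of Jordan blocks for λ):
  λ = 6: algebraic multiplicity = 3, geometric multiplicity = 2

Determining the block sizes for each eigenvalue:
  λ = 6: 2 blocks summing to 3 forces exactly one block of size 2 and the rest size 1 → block sizes [2, 1]

Assembling the blocks gives a Jordan form
J =
  [6, 1, 0]
  [0, 6, 0]
  [0, 0, 6]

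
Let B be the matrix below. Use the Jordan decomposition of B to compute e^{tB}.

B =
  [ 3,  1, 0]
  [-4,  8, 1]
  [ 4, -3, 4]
e^{tB} =
  [-2*t*exp(5*t) + exp(5*t), t^2*exp(5*t)/2 + t*exp(5*t), t^2*exp(5*t)/2]
  [-4*t*exp(5*t), t^2*exp(5*t) + 3*t*exp(5*t) + exp(5*t), t^2*exp(5*t) + t*exp(5*t)]
  [4*t*exp(5*t), -t^2*exp(5*t) - 3*t*exp(5*t), -t^2*exp(5*t) - t*exp(5*t) + exp(5*t)]

Strategy: write B = P · J · P⁻¹ where J is a Jordan canonical form, so e^{tB} = P · e^{tJ} · P⁻¹, and e^{tJ} can be computed block-by-block.

B has Jordan form
J =
  [5, 1, 0]
  [0, 5, 1]
  [0, 0, 5]
(up to reordering of blocks).

Per-block formulas:
  For a 3×3 Jordan block J_3(5): exp(t · J_3(5)) = e^(5t)·(I + t·N + (t^2/2)·N^2), where N is the 3×3 nilpotent shift.

After assembling e^{tJ} and conjugating by P, we get:

e^{tB} =
  [-2*t*exp(5*t) + exp(5*t), t^2*exp(5*t)/2 + t*exp(5*t), t^2*exp(5*t)/2]
  [-4*t*exp(5*t), t^2*exp(5*t) + 3*t*exp(5*t) + exp(5*t), t^2*exp(5*t) + t*exp(5*t)]
  [4*t*exp(5*t), -t^2*exp(5*t) - 3*t*exp(5*t), -t^2*exp(5*t) - t*exp(5*t) + exp(5*t)]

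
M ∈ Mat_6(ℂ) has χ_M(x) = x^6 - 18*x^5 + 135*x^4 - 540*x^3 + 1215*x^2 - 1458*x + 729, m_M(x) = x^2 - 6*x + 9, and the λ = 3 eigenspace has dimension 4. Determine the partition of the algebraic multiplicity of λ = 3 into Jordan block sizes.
Block sizes for λ = 3: [2, 2, 1, 1]

Step 1 — from the characteristic polynomial, algebraic multiplicity of λ = 3 is 6. From dim ker(M − (3)·I) = 4, there are exactly 4 Jordan blocks for λ = 3.
Step 2 — from the minimal polynomial, the factor (x − 3)^2 tells us the largest block for λ = 3 has size 2.
Step 3 — with total size 6, 4 blocks, and largest block 2, the block sizes (in nonincreasing order) are [2, 2, 1, 1].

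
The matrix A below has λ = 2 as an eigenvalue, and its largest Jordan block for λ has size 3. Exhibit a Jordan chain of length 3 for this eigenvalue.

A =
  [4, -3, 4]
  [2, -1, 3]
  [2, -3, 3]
A Jordan chain for λ = 2 of length 3:
v_1 = (6, 4, 0)ᵀ
v_2 = (2, 2, 2)ᵀ
v_3 = (1, 0, 0)ᵀ

Let N = A − (2)·I. We want v_3 with N^3 v_3 = 0 but N^2 v_3 ≠ 0; then v_{j-1} := N · v_j for j = 3, …, 2.

Pick v_3 = (1, 0, 0)ᵀ.
Then v_2 = N · v_3 = (2, 2, 2)ᵀ.
Then v_1 = N · v_2 = (6, 4, 0)ᵀ.

Sanity check: (A − (2)·I) v_1 = (0, 0, 0)ᵀ = 0. ✓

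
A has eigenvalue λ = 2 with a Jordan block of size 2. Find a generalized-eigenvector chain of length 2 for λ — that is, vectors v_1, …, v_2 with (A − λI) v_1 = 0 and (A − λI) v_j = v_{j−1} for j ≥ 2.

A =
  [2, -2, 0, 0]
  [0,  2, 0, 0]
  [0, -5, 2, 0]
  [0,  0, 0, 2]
A Jordan chain for λ = 2 of length 2:
v_1 = (-2, 0, -5, 0)ᵀ
v_2 = (0, 1, 0, 0)ᵀ

Let N = A − (2)·I. We want v_2 with N^2 v_2 = 0 but N^1 v_2 ≠ 0; then v_{j-1} := N · v_j for j = 2, …, 2.

Pick v_2 = (0, 1, 0, 0)ᵀ.
Then v_1 = N · v_2 = (-2, 0, -5, 0)ᵀ.

Sanity check: (A − (2)·I) v_1 = (0, 0, 0, 0)ᵀ = 0. ✓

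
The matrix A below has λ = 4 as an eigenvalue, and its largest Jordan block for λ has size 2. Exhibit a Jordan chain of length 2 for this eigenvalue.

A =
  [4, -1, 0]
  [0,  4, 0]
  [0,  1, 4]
A Jordan chain for λ = 4 of length 2:
v_1 = (-1, 0, 1)ᵀ
v_2 = (0, 1, 0)ᵀ

Let N = A − (4)·I. We want v_2 with N^2 v_2 = 0 but N^1 v_2 ≠ 0; then v_{j-1} := N · v_j for j = 2, …, 2.

Pick v_2 = (0, 1, 0)ᵀ.
Then v_1 = N · v_2 = (-1, 0, 1)ᵀ.

Sanity check: (A − (4)·I) v_1 = (0, 0, 0)ᵀ = 0. ✓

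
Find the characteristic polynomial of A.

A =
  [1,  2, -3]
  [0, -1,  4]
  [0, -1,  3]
x^3 - 3*x^2 + 3*x - 1

Expanding det(x·I − A) (e.g. by cofactor expansion or by noting that A is similar to its Jordan form J, which has the same characteristic polynomial as A) gives
  χ_A(x) = x^3 - 3*x^2 + 3*x - 1
which factors as (x - 1)^3. The eigenvalues (with algebraic multiplicities) are λ = 1 with multiplicity 3.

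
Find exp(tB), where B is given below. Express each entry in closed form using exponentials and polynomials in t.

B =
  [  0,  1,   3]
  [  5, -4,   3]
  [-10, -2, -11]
e^{tB} =
  [5*t*exp(-5*t) + exp(-5*t), t*exp(-5*t), 3*t*exp(-5*t)]
  [5*t*exp(-5*t), t*exp(-5*t) + exp(-5*t), 3*t*exp(-5*t)]
  [-10*t*exp(-5*t), -2*t*exp(-5*t), -6*t*exp(-5*t) + exp(-5*t)]

Strategy: write B = P · J · P⁻¹ where J is a Jordan canonical form, so e^{tB} = P · e^{tJ} · P⁻¹, and e^{tJ} can be computed block-by-block.

B has Jordan form
J =
  [-5,  1,  0]
  [ 0, -5,  0]
  [ 0,  0, -5]
(up to reordering of blocks).

Per-block formulas:
  For a 1×1 block at λ = -5: exp(t · [-5]) = [e^(-5t)].
  For a 2×2 Jordan block J_2(-5): exp(t · J_2(-5)) = e^(-5t)·(I + t·N), where N is the 2×2 nilpotent shift.

After assembling e^{tJ} and conjugating by P, we get:

e^{tB} =
  [5*t*exp(-5*t) + exp(-5*t), t*exp(-5*t), 3*t*exp(-5*t)]
  [5*t*exp(-5*t), t*exp(-5*t) + exp(-5*t), 3*t*exp(-5*t)]
  [-10*t*exp(-5*t), -2*t*exp(-5*t), -6*t*exp(-5*t) + exp(-5*t)]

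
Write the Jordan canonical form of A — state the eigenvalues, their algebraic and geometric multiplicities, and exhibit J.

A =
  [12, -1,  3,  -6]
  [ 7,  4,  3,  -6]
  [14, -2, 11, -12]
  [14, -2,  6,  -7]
J_2(5) ⊕ J_1(5) ⊕ J_1(5)

The characteristic polynomial is
  det(x·I − A) = x^4 - 20*x^3 + 150*x^2 - 500*x + 625 = (x - 5)^4

Eigenvalues and multiplicities (the geometric multiplicity of λ is n − rank(A − λI), which equals the number of Jordan blocks for λ):
  λ = 5: algebraic multiplicity = 4, geometric multiplicity = 3

Determining the block sizes for each eigenvalue:
  λ = 5: 3 blocks summing to 4 forces exactly one block of size 2 and the rest size 1 → block sizes [2, 1, 1]

Assembling the blocks gives a Jordan form
J =
  [5, 1, 0, 0]
  [0, 5, 0, 0]
  [0, 0, 5, 0]
  [0, 0, 0, 5]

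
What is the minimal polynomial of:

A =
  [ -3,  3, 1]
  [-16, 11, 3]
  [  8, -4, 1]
x^3 - 9*x^2 + 27*x - 27

The characteristic polynomial is χ_A(x) = (x - 3)^3, so the eigenvalues are known. The minimal polynomial is
  m_A(x) = Π_λ (x − λ)^{k_λ}
where k_λ is the size of the *largest* Jordan block for λ (equivalently, the smallest k with (A − λI)^k v = 0 for every generalised eigenvector v of λ).

  λ = 3: largest Jordan block has size 3, contributing (x − 3)^3

So m_A(x) = (x - 3)^3 = x^3 - 9*x^2 + 27*x - 27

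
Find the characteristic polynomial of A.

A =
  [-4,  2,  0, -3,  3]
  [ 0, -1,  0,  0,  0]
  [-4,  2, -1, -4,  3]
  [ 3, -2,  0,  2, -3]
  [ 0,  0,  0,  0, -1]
x^5 + 5*x^4 + 10*x^3 + 10*x^2 + 5*x + 1

Expanding det(x·I − A) (e.g. by cofactor expansion or by noting that A is similar to its Jordan form J, which has the same characteristic polynomial as A) gives
  χ_A(x) = x^5 + 5*x^4 + 10*x^3 + 10*x^2 + 5*x + 1
which factors as (x + 1)^5. The eigenvalues (with algebraic multiplicities) are λ = -1 with multiplicity 5.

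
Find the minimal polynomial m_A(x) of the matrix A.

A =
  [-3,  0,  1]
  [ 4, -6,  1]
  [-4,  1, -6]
x^3 + 15*x^2 + 75*x + 125

The characteristic polynomial is χ_A(x) = (x + 5)^3, so the eigenvalues are known. The minimal polynomial is
  m_A(x) = Π_λ (x − λ)^{k_λ}
where k_λ is the size of the *largest* Jordan block for λ (equivalently, the smallest k with (A − λI)^k v = 0 for every generalised eigenvector v of λ).

  λ = -5: largest Jordan block has size 3, contributing (x + 5)^3

So m_A(x) = (x + 5)^3 = x^3 + 15*x^2 + 75*x + 125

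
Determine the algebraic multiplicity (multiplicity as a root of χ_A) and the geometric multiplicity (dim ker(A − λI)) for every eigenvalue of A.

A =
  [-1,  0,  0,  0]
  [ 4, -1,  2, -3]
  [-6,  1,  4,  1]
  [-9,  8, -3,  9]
λ = -1: alg = 1, geom = 1; λ = 4: alg = 3, geom = 1

Step 1 — factor the characteristic polynomial to read off the algebraic multiplicities:
  χ_A(x) = (x - 4)^3*(x + 1)

Step 2 — compute geometric multiplicities via the rank-nullity identity g(λ) = n − rank(A − λI):
  rank(A − (-1)·I) = 3, so dim ker(A − (-1)·I) = n − 3 = 1
  rank(A − (4)·I) = 3, so dim ker(A − (4)·I) = n − 3 = 1

Summary:
  λ = -1: algebraic multiplicity = 1, geometric multiplicity = 1
  λ = 4: algebraic multiplicity = 3, geometric multiplicity = 1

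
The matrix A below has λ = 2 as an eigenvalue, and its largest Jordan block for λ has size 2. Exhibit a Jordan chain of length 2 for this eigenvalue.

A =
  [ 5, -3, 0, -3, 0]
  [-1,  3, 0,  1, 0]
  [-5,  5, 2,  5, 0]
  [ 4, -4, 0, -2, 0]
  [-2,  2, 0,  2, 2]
A Jordan chain for λ = 2 of length 2:
v_1 = (3, -1, -5, 4, -2)ᵀ
v_2 = (1, 0, 0, 0, 0)ᵀ

Let N = A − (2)·I. We want v_2 with N^2 v_2 = 0 but N^1 v_2 ≠ 0; then v_{j-1} := N · v_j for j = 2, …, 2.

Pick v_2 = (1, 0, 0, 0, 0)ᵀ.
Then v_1 = N · v_2 = (3, -1, -5, 4, -2)ᵀ.

Sanity check: (A − (2)·I) v_1 = (0, 0, 0, 0, 0)ᵀ = 0. ✓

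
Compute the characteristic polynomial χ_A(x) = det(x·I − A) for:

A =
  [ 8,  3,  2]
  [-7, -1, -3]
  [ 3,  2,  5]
x^3 - 12*x^2 + 48*x - 64

Expanding det(x·I − A) (e.g. by cofactor expansion or by noting that A is similar to its Jordan form J, which has the same characteristic polynomial as A) gives
  χ_A(x) = x^3 - 12*x^2 + 48*x - 64
which factors as (x - 4)^3. The eigenvalues (with algebraic multiplicities) are λ = 4 with multiplicity 3.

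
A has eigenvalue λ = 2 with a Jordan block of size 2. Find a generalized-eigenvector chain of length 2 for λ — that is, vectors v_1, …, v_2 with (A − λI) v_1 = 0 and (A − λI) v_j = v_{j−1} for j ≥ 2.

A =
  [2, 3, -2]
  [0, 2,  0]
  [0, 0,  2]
A Jordan chain for λ = 2 of length 2:
v_1 = (3, 0, 0)ᵀ
v_2 = (0, 1, 0)ᵀ

Let N = A − (2)·I. We want v_2 with N^2 v_2 = 0 but N^1 v_2 ≠ 0; then v_{j-1} := N · v_j for j = 2, …, 2.

Pick v_2 = (0, 1, 0)ᵀ.
Then v_1 = N · v_2 = (3, 0, 0)ᵀ.

Sanity check: (A − (2)·I) v_1 = (0, 0, 0)ᵀ = 0. ✓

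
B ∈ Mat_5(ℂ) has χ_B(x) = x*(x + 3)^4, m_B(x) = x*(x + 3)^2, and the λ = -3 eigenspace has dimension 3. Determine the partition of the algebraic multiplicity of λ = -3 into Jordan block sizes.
Block sizes for λ = -3: [2, 1, 1]

Step 1 — from the characteristic polynomial, algebraic multiplicity of λ = -3 is 4. From dim ker(B − (-3)·I) = 3, there are exactly 3 Jordan blocks for λ = -3.
Step 2 — from the minimal polynomial, the factor (x + 3)^2 tells us the largest block for λ = -3 has size 2.
Step 3 — with total size 4, 3 blocks, and largest block 2, the block sizes (in nonincreasing order) are [2, 1, 1].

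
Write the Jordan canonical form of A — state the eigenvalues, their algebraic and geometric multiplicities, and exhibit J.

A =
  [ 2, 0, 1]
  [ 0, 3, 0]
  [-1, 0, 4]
J_2(3) ⊕ J_1(3)

The characteristic polynomial is
  det(x·I − A) = x^3 - 9*x^2 + 27*x - 27 = (x - 3)^3

Eigenvalues and multiplicities (the geometric multiplicity of λ is n − rank(A − λI), which equals the number of Jordan blocks for λ):
  λ = 3: algebraic multiplicity = 3, geometric multiplicity = 2

Determining the block sizes for each eigenvalue:
  λ = 3: 2 blocks summing to 3 forces exactly one block of size 2 and the rest size 1 → block sizes [2, 1]

Assembling the blocks gives a Jordan form
J =
  [3, 1, 0]
  [0, 3, 0]
  [0, 0, 3]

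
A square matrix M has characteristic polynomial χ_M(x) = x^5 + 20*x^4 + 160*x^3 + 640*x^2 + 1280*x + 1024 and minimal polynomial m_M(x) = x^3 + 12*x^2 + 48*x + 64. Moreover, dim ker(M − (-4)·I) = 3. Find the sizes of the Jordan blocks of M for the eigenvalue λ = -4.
Block sizes for λ = -4: [3, 1, 1]

Step 1 — from the characteristic polynomial, algebraic multiplicity of λ = -4 is 5. From dim ker(M − (-4)·I) = 3, there are exactly 3 Jordan blocks for λ = -4.
Step 2 — from the minimal polynomial, the factor (x + 4)^3 tells us the largest block for λ = -4 has size 3.
Step 3 — with total size 5, 3 blocks, and largest block 3, the block sizes (in nonincreasing order) are [3, 1, 1].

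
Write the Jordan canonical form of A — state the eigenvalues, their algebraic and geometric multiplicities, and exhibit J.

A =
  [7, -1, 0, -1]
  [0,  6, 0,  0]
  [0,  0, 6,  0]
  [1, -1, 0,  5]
J_2(6) ⊕ J_1(6) ⊕ J_1(6)

The characteristic polynomial is
  det(x·I − A) = x^4 - 24*x^3 + 216*x^2 - 864*x + 1296 = (x - 6)^4

Eigenvalues and multiplicities (the geometric multiplicity of λ is n − rank(A − λI), which equals the number of Jordan blocks for λ):
  λ = 6: algebraic multiplicity = 4, geometric multiplicity = 3

Determining the block sizes for each eigenvalue:
  λ = 6: 3 blocks summing to 4 forces exactly one block of size 2 and the rest size 1 → block sizes [2, 1, 1]

Assembling the blocks gives a Jordan form
J =
  [6, 1, 0, 0]
  [0, 6, 0, 0]
  [0, 0, 6, 0]
  [0, 0, 0, 6]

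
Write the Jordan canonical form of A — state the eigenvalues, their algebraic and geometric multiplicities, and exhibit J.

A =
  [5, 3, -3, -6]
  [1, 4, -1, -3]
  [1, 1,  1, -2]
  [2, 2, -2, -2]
J_3(2) ⊕ J_1(2)

The characteristic polynomial is
  det(x·I − A) = x^4 - 8*x^3 + 24*x^2 - 32*x + 16 = (x - 2)^4

Eigenvalues and multiplicities (the geometric multiplicity of λ is n − rank(A − λI), which equals the number of Jordan blocks for λ):
  λ = 2: algebraic multiplicity = 4, geometric multiplicity = 2

Determining the block sizes for each eigenvalue:
  λ = 2: with am = 4 and gm = 2, the partition is not yet determined (e.g. several partitions of 4 into 2 parts exist). Let N = A − (2)·I. Computing rank(N^1) = 2, rank(N^2) = 1, rank(N^3) = 0; the number of blocks of size ≥ j is rank(N^{j−1}) − rank(N^j), giving [2, 1, 1]. So we have 1 block(s) of size 3, 1 block(s) of size 1 → block sizes [3, 1]

Assembling the blocks gives a Jordan form
J =
  [2, 1, 0, 0]
  [0, 2, 1, 0]
  [0, 0, 2, 0]
  [0, 0, 0, 2]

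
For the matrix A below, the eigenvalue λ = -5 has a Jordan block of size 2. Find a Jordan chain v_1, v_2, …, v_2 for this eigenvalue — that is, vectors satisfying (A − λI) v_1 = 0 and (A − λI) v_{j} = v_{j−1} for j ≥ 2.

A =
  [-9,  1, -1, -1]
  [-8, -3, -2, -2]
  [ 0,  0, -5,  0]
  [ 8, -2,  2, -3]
A Jordan chain for λ = -5 of length 2:
v_1 = (-4, -8, 0, 8)ᵀ
v_2 = (1, 0, 0, 0)ᵀ

Let N = A − (-5)·I. We want v_2 with N^2 v_2 = 0 but N^1 v_2 ≠ 0; then v_{j-1} := N · v_j for j = 2, …, 2.

Pick v_2 = (1, 0, 0, 0)ᵀ.
Then v_1 = N · v_2 = (-4, -8, 0, 8)ᵀ.

Sanity check: (A − (-5)·I) v_1 = (0, 0, 0, 0)ᵀ = 0. ✓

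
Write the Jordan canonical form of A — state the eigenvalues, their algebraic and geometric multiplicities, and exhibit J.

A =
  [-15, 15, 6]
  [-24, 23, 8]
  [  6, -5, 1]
J_2(3) ⊕ J_1(3)

The characteristic polynomial is
  det(x·I − A) = x^3 - 9*x^2 + 27*x - 27 = (x - 3)^3

Eigenvalues and multiplicities (the geometric multiplicity of λ is n − rank(A − λI), which equals the number of Jordan blocks for λ):
  λ = 3: algebraic multiplicity = 3, geometric multiplicity = 2

Determining the block sizes for each eigenvalue:
  λ = 3: 2 blocks summing to 3 forces exactly one block of size 2 and the rest size 1 → block sizes [2, 1]

Assembling the blocks gives a Jordan form
J =
  [3, 1, 0]
  [0, 3, 0]
  [0, 0, 3]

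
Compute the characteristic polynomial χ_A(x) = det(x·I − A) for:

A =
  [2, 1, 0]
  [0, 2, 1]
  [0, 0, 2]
x^3 - 6*x^2 + 12*x - 8

Expanding det(x·I − A) (e.g. by cofactor expansion or by noting that A is similar to its Jordan form J, which has the same characteristic polynomial as A) gives
  χ_A(x) = x^3 - 6*x^2 + 12*x - 8
which factors as (x - 2)^3. The eigenvalues (with algebraic multiplicities) are λ = 2 with multiplicity 3.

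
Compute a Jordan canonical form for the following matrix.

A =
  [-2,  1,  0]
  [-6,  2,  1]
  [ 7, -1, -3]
J_3(-1)

The characteristic polynomial is
  det(x·I − A) = x^3 + 3*x^2 + 3*x + 1 = (x + 1)^3

Eigenvalues and multiplicities (the geometric multiplicity of λ is n − rank(A − λI), which equals the number of Jordan blocks for λ):
  λ = -1: algebraic multiplicity = 3, geometric multiplicity = 1

Determining the block sizes for each eigenvalue:
  λ = -1: one block (gm = 1), so the single block has size am = 3 → block sizes [3]

Assembling the blocks gives a Jordan form
J =
  [-1,  1,  0]
  [ 0, -1,  1]
  [ 0,  0, -1]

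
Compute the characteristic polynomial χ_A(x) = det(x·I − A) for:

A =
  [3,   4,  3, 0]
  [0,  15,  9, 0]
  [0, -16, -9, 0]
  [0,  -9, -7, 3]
x^4 - 12*x^3 + 54*x^2 - 108*x + 81

Expanding det(x·I − A) (e.g. by cofactor expansion or by noting that A is similar to its Jordan form J, which has the same characteristic polynomial as A) gives
  χ_A(x) = x^4 - 12*x^3 + 54*x^2 - 108*x + 81
which factors as (x - 3)^4. The eigenvalues (with algebraic multiplicities) are λ = 3 with multiplicity 4.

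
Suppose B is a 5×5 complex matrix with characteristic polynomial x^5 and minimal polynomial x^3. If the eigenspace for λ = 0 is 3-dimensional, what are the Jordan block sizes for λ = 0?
Block sizes for λ = 0: [3, 1, 1]

Step 1 — from the characteristic polynomial, algebraic multiplicity of λ = 0 is 5. From dim ker(B − (0)·I) = 3, there are exactly 3 Jordan blocks for λ = 0.
Step 2 — from the minimal polynomial, the factor (x − 0)^3 tells us the largest block for λ = 0 has size 3.
Step 3 — with total size 5, 3 blocks, and largest block 3, the block sizes (in nonincreasing order) are [3, 1, 1].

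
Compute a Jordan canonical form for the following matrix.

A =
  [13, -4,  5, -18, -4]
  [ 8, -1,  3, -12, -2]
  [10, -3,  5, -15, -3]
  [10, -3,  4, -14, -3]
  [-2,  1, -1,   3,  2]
J_3(1) ⊕ J_1(1) ⊕ J_1(1)

The characteristic polynomial is
  det(x·I − A) = x^5 - 5*x^4 + 10*x^3 - 10*x^2 + 5*x - 1 = (x - 1)^5

Eigenvalues and multiplicities (the geometric multiplicity of λ is n − rank(A − λI), which equals the number of Jordan blocks for λ):
  λ = 1: algebraic multiplicity = 5, geometric multiplicity = 3

Determining the block sizes for each eigenvalue:
  λ = 1: with am = 5 and gm = 3, the partition is not yet determined (e.g. several partitions of 5 into 3 parts exist). Let N = A − (1)·I. Computing rank(N^1) = 2, rank(N^2) = 1, rank(N^3) = 0; the number of blocks of size ≥ j is rank(N^{j−1}) − rank(N^j), giving [3, 1, 1]. So we have 1 block(s) of size 3, 2 block(s) of size 1 → block sizes [3, 1, 1]

Assembling the blocks gives a Jordan form
J =
  [1, 1, 0, 0, 0]
  [0, 1, 1, 0, 0]
  [0, 0, 1, 0, 0]
  [0, 0, 0, 1, 0]
  [0, 0, 0, 0, 1]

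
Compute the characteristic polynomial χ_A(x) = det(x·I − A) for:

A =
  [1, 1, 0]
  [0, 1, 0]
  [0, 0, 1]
x^3 - 3*x^2 + 3*x - 1

Expanding det(x·I − A) (e.g. by cofactor expansion or by noting that A is similar to its Jordan form J, which has the same characteristic polynomial as A) gives
  χ_A(x) = x^3 - 3*x^2 + 3*x - 1
which factors as (x - 1)^3. The eigenvalues (with algebraic multiplicities) are λ = 1 with multiplicity 3.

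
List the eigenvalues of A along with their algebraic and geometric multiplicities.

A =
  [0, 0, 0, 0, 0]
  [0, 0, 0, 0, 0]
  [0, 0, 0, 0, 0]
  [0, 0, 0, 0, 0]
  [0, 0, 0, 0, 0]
λ = 0: alg = 5, geom = 5

Step 1 — factor the characteristic polynomial to read off the algebraic multiplicities:
  χ_A(x) = x^5

Step 2 — compute geometric multiplicities via the rank-nullity identity g(λ) = n − rank(A − λI):
  rank(A − (0)·I) = 0, so dim ker(A − (0)·I) = n − 0 = 5

Summary:
  λ = 0: algebraic multiplicity = 5, geometric multiplicity = 5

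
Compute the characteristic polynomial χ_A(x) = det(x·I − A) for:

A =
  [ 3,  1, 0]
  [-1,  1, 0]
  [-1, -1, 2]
x^3 - 6*x^2 + 12*x - 8

Expanding det(x·I − A) (e.g. by cofactor expansion or by noting that A is similar to its Jordan form J, which has the same characteristic polynomial as A) gives
  χ_A(x) = x^3 - 6*x^2 + 12*x - 8
which factors as (x - 2)^3. The eigenvalues (with algebraic multiplicities) are λ = 2 with multiplicity 3.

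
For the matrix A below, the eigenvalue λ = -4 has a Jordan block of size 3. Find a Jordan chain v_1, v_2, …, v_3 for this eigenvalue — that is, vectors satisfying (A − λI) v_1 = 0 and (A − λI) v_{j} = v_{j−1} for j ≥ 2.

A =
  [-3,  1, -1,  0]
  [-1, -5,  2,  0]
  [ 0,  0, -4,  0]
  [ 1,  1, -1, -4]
A Jordan chain for λ = -4 of length 3:
v_1 = (1, -1, 0, 1)ᵀ
v_2 = (-1, 2, 0, -1)ᵀ
v_3 = (0, 0, 1, 0)ᵀ

Let N = A − (-4)·I. We want v_3 with N^3 v_3 = 0 but N^2 v_3 ≠ 0; then v_{j-1} := N · v_j for j = 3, …, 2.

Pick v_3 = (0, 0, 1, 0)ᵀ.
Then v_2 = N · v_3 = (-1, 2, 0, -1)ᵀ.
Then v_1 = N · v_2 = (1, -1, 0, 1)ᵀ.

Sanity check: (A − (-4)·I) v_1 = (0, 0, 0, 0)ᵀ = 0. ✓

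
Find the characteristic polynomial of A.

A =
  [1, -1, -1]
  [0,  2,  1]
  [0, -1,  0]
x^3 - 3*x^2 + 3*x - 1

Expanding det(x·I − A) (e.g. by cofactor expansion or by noting that A is similar to its Jordan form J, which has the same characteristic polynomial as A) gives
  χ_A(x) = x^3 - 3*x^2 + 3*x - 1
which factors as (x - 1)^3. The eigenvalues (with algebraic multiplicities) are λ = 1 with multiplicity 3.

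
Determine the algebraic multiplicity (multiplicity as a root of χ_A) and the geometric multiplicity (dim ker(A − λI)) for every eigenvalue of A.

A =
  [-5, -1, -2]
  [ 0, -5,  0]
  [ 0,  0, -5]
λ = -5: alg = 3, geom = 2

Step 1 — factor the characteristic polynomial to read off the algebraic multiplicities:
  χ_A(x) = (x + 5)^3

Step 2 — compute geometric multiplicities via the rank-nullity identity g(λ) = n − rank(A − λI):
  rank(A − (-5)·I) = 1, so dim ker(A − (-5)·I) = n − 1 = 2

Summary:
  λ = -5: algebraic multiplicity = 3, geometric multiplicity = 2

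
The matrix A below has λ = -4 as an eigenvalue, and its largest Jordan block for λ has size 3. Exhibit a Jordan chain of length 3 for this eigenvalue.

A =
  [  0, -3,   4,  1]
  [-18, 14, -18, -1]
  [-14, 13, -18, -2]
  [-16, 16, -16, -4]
A Jordan chain for λ = -4 of length 3:
v_1 = (-1, 0, 1, 0)ᵀ
v_2 = (1, -1, -2, 0)ᵀ
v_3 = (0, 0, 0, 1)ᵀ

Let N = A − (-4)·I. We want v_3 with N^3 v_3 = 0 but N^2 v_3 ≠ 0; then v_{j-1} := N · v_j for j = 3, …, 2.

Pick v_3 = (0, 0, 0, 1)ᵀ.
Then v_2 = N · v_3 = (1, -1, -2, 0)ᵀ.
Then v_1 = N · v_2 = (-1, 0, 1, 0)ᵀ.

Sanity check: (A − (-4)·I) v_1 = (0, 0, 0, 0)ᵀ = 0. ✓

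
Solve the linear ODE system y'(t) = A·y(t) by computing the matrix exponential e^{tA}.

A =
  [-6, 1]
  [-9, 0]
e^{tA} =
  [-3*t*exp(-3*t) + exp(-3*t), t*exp(-3*t)]
  [-9*t*exp(-3*t), 3*t*exp(-3*t) + exp(-3*t)]

Strategy: write A = P · J · P⁻¹ where J is a Jordan canonical form, so e^{tA} = P · e^{tJ} · P⁻¹, and e^{tJ} can be computed block-by-block.

A has Jordan form
J =
  [-3,  1]
  [ 0, -3]
(up to reordering of blocks).

Per-block formulas:
  For a 2×2 Jordan block J_2(-3): exp(t · J_2(-3)) = e^(-3t)·(I + t·N), where N is the 2×2 nilpotent shift.

After assembling e^{tJ} and conjugating by P, we get:

e^{tA} =
  [-3*t*exp(-3*t) + exp(-3*t), t*exp(-3*t)]
  [-9*t*exp(-3*t), 3*t*exp(-3*t) + exp(-3*t)]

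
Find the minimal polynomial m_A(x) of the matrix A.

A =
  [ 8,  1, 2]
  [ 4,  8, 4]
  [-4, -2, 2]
x^2 - 12*x + 36

The characteristic polynomial is χ_A(x) = (x - 6)^3, so the eigenvalues are known. The minimal polynomial is
  m_A(x) = Π_λ (x − λ)^{k_λ}
where k_λ is the size of the *largest* Jordan block for λ (equivalently, the smallest k with (A − λI)^k v = 0 for every generalised eigenvector v of λ).

  λ = 6: largest Jordan block has size 2, contributing (x − 6)^2

So m_A(x) = (x - 6)^2 = x^2 - 12*x + 36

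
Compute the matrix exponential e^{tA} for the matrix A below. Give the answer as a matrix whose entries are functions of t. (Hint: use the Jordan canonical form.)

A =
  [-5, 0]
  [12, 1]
e^{tA} =
  [exp(-5*t), 0]
  [2*exp(t) - 2*exp(-5*t), exp(t)]

Strategy: write A = P · J · P⁻¹ where J is a Jordan canonical form, so e^{tA} = P · e^{tJ} · P⁻¹, and e^{tJ} can be computed block-by-block.

A has Jordan form
J =
  [-5, 0]
  [ 0, 1]
(up to reordering of blocks).

Per-block formulas:
  For a 1×1 block at λ = -5: exp(t · [-5]) = [e^(-5t)].
  For a 1×1 block at λ = 1: exp(t · [1]) = [e^(1t)].

After assembling e^{tJ} and conjugating by P, we get:

e^{tA} =
  [exp(-5*t), 0]
  [2*exp(t) - 2*exp(-5*t), exp(t)]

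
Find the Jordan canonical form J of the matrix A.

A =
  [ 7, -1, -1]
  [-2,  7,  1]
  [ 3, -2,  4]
J_3(6)

The characteristic polynomial is
  det(x·I − A) = x^3 - 18*x^2 + 108*x - 216 = (x - 6)^3

Eigenvalues and multiplicities (the geometric multiplicity of λ is n − rank(A − λI), which equals the number of Jordan blocks for λ):
  λ = 6: algebraic multiplicity = 3, geometric multiplicity = 1

Determining the block sizes for each eigenvalue:
  λ = 6: one block (gm = 1), so the single block has size am = 3 → block sizes [3]

Assembling the blocks gives a Jordan form
J =
  [6, 1, 0]
  [0, 6, 1]
  [0, 0, 6]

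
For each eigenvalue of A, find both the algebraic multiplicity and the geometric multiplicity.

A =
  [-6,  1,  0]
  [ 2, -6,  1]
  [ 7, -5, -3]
λ = -5: alg = 3, geom = 1

Step 1 — factor the characteristic polynomial to read off the algebraic multiplicities:
  χ_A(x) = (x + 5)^3

Step 2 — compute geometric multiplicities via the rank-nullity identity g(λ) = n − rank(A − λI):
  rank(A − (-5)·I) = 2, so dim ker(A − (-5)·I) = n − 2 = 1

Summary:
  λ = -5: algebraic multiplicity = 3, geometric multiplicity = 1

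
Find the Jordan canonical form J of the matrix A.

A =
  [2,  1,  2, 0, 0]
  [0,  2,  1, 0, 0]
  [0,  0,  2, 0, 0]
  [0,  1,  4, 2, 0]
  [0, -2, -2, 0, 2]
J_3(2) ⊕ J_1(2) ⊕ J_1(2)

The characteristic polynomial is
  det(x·I − A) = x^5 - 10*x^4 + 40*x^3 - 80*x^2 + 80*x - 32 = (x - 2)^5

Eigenvalues and multiplicities (the geometric multiplicity of λ is n − rank(A − λI), which equals the number of Jordan blocks for λ):
  λ = 2: algebraic multiplicity = 5, geometric multiplicity = 3

Determining the block sizes for each eigenvalue:
  λ = 2: with am = 5 and gm = 3, the partition is not yet determined (e.g. several partitions of 5 into 3 parts exist). Let N = A − (2)·I. Computing rank(N^1) = 2, rank(N^2) = 1, rank(N^3) = 0; the number of blocks of size ≥ j is rank(N^{j−1}) − rank(N^j), giving [3, 1, 1]. So we have 1 block(s) of size 3, 2 block(s) of size 1 → block sizes [3, 1, 1]

Assembling the blocks gives a Jordan form
J =
  [2, 1, 0, 0, 0]
  [0, 2, 1, 0, 0]
  [0, 0, 2, 0, 0]
  [0, 0, 0, 2, 0]
  [0, 0, 0, 0, 2]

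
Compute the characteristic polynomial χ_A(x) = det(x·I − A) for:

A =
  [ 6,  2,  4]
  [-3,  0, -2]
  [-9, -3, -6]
x^3

Expanding det(x·I − A) (e.g. by cofactor expansion or by noting that A is similar to its Jordan form J, which has the same characteristic polynomial as A) gives
  χ_A(x) = x^3
which factors as x^3. The eigenvalues (with algebraic multiplicities) are λ = 0 with multiplicity 3.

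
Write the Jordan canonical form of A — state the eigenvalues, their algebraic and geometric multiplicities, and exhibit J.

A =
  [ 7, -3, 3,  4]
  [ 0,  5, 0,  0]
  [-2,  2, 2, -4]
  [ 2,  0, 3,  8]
J_2(5) ⊕ J_2(6)

The characteristic polynomial is
  det(x·I − A) = x^4 - 22*x^3 + 181*x^2 - 660*x + 900 = (x - 6)^2*(x - 5)^2

Eigenvalues and multiplicities (the geometric multiplicity of λ is n − rank(A − λI), which equals the number of Jordan blocks for λ):
  λ = 5: algebraic multiplicity = 2, geometric multiplicity = 1
  λ = 6: algebraic multiplicity = 2, geometric multiplicity = 1

Determining the block sizes for each eigenvalue:
  λ = 5: one block (gm = 1), so the single block has size am = 2 → block sizes [2]
  λ = 6: one block (gm = 1), so the single block has size am = 2 → block sizes [2]

Assembling the blocks gives a Jordan form
J =
  [5, 1, 0, 0]
  [0, 5, 0, 0]
  [0, 0, 6, 1]
  [0, 0, 0, 6]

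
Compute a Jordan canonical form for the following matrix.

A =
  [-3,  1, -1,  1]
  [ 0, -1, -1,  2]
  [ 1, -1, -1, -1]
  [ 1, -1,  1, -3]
J_3(-2) ⊕ J_1(-2)

The characteristic polynomial is
  det(x·I − A) = x^4 + 8*x^3 + 24*x^2 + 32*x + 16 = (x + 2)^4

Eigenvalues and multiplicities (the geometric multiplicity of λ is n − rank(A − λI), which equals the number of Jordan blocks for λ):
  λ = -2: algebraic multiplicity = 4, geometric multiplicity = 2

Determining the block sizes for each eigenvalue:
  λ = -2: with am = 4 and gm = 2, the partition is not yet determined (e.g. several partitions of 4 into 2 parts exist). Let N = A − (-2)·I. Computing rank(N^1) = 2, rank(N^2) = 1, rank(N^3) = 0; the number of blocks of size ≥ j is rank(N^{j−1}) − rank(N^j), giving [2, 1, 1]. So we have 1 block(s) of size 3, 1 block(s) of size 1 → block sizes [3, 1]

Assembling the blocks gives a Jordan form
J =
  [-2,  1,  0,  0]
  [ 0, -2,  1,  0]
  [ 0,  0, -2,  0]
  [ 0,  0,  0, -2]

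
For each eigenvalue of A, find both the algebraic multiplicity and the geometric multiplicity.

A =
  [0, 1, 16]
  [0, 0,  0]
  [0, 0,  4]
λ = 0: alg = 2, geom = 1; λ = 4: alg = 1, geom = 1

Step 1 — factor the characteristic polynomial to read off the algebraic multiplicities:
  χ_A(x) = x^2*(x - 4)

Step 2 — compute geometric multiplicities via the rank-nullity identity g(λ) = n − rank(A − λI):
  rank(A − (0)·I) = 2, so dim ker(A − (0)·I) = n − 2 = 1
  rank(A − (4)·I) = 2, so dim ker(A − (4)·I) = n − 2 = 1

Summary:
  λ = 0: algebraic multiplicity = 2, geometric multiplicity = 1
  λ = 4: algebraic multiplicity = 1, geometric multiplicity = 1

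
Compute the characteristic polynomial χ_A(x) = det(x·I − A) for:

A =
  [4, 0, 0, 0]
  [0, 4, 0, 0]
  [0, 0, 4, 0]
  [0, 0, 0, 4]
x^4 - 16*x^3 + 96*x^2 - 256*x + 256

Expanding det(x·I − A) (e.g. by cofactor expansion or by noting that A is similar to its Jordan form J, which has the same characteristic polynomial as A) gives
  χ_A(x) = x^4 - 16*x^3 + 96*x^2 - 256*x + 256
which factors as (x - 4)^4. The eigenvalues (with algebraic multiplicities) are λ = 4 with multiplicity 4.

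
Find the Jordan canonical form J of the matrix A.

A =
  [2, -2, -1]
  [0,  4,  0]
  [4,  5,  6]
J_3(4)

The characteristic polynomial is
  det(x·I − A) = x^3 - 12*x^2 + 48*x - 64 = (x - 4)^3

Eigenvalues and multiplicities (the geometric multiplicity of λ is n − rank(A − λI), which equals the number of Jordan blocks for λ):
  λ = 4: algebraic multiplicity = 3, geometric multiplicity = 1

Determining the block sizes for each eigenvalue:
  λ = 4: one block (gm = 1), so the single block has size am = 3 → block sizes [3]

Assembling the blocks gives a Jordan form
J =
  [4, 1, 0]
  [0, 4, 1]
  [0, 0, 4]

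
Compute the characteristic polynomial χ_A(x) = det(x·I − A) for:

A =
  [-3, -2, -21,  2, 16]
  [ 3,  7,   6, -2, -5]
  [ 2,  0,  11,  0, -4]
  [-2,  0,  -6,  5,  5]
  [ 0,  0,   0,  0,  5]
x^5 - 25*x^4 + 250*x^3 - 1250*x^2 + 3125*x - 3125

Expanding det(x·I − A) (e.g. by cofactor expansion or by noting that A is similar to its Jordan form J, which has the same characteristic polynomial as A) gives
  χ_A(x) = x^5 - 25*x^4 + 250*x^3 - 1250*x^2 + 3125*x - 3125
which factors as (x - 5)^5. The eigenvalues (with algebraic multiplicities) are λ = 5 with multiplicity 5.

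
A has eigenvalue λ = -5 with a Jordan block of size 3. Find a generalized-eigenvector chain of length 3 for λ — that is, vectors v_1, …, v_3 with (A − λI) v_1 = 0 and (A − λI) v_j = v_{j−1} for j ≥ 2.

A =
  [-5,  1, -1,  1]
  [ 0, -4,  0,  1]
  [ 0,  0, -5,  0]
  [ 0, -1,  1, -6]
A Jordan chain for λ = -5 of length 3:
v_1 = (1, 1, 0, -1)ᵀ
v_2 = (-1, 0, 0, 1)ᵀ
v_3 = (0, 0, 1, 0)ᵀ

Let N = A − (-5)·I. We want v_3 with N^3 v_3 = 0 but N^2 v_3 ≠ 0; then v_{j-1} := N · v_j for j = 3, …, 2.

Pick v_3 = (0, 0, 1, 0)ᵀ.
Then v_2 = N · v_3 = (-1, 0, 0, 1)ᵀ.
Then v_1 = N · v_2 = (1, 1, 0, -1)ᵀ.

Sanity check: (A − (-5)·I) v_1 = (0, 0, 0, 0)ᵀ = 0. ✓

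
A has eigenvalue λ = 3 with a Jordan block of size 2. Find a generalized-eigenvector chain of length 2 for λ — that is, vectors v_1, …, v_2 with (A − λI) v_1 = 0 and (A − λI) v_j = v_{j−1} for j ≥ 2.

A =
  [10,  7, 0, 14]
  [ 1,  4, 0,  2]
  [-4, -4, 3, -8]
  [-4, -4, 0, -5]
A Jordan chain for λ = 3 of length 2:
v_1 = (7, 1, -4, -4)ᵀ
v_2 = (1, 0, 0, 0)ᵀ

Let N = A − (3)·I. We want v_2 with N^2 v_2 = 0 but N^1 v_2 ≠ 0; then v_{j-1} := N · v_j for j = 2, …, 2.

Pick v_2 = (1, 0, 0, 0)ᵀ.
Then v_1 = N · v_2 = (7, 1, -4, -4)ᵀ.

Sanity check: (A − (3)·I) v_1 = (0, 0, 0, 0)ᵀ = 0. ✓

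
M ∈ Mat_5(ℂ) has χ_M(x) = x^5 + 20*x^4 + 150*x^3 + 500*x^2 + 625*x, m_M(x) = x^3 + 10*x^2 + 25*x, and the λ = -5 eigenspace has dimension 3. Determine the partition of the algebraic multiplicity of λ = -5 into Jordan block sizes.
Block sizes for λ = -5: [2, 1, 1]

Step 1 — from the characteristic polynomial, algebraic multiplicity of λ = -5 is 4. From dim ker(M − (-5)·I) = 3, there are exactly 3 Jordan blocks for λ = -5.
Step 2 — from the minimal polynomial, the factor (x + 5)^2 tells us the largest block for λ = -5 has size 2.
Step 3 — with total size 4, 3 blocks, and largest block 2, the block sizes (in nonincreasing order) are [2, 1, 1].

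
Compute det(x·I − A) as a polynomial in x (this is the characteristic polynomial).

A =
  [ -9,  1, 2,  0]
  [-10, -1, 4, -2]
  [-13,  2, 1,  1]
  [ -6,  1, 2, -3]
x^4 + 12*x^3 + 54*x^2 + 108*x + 81

Expanding det(x·I − A) (e.g. by cofactor expansion or by noting that A is similar to its Jordan form J, which has the same characteristic polynomial as A) gives
  χ_A(x) = x^4 + 12*x^3 + 54*x^2 + 108*x + 81
which factors as (x + 3)^4. The eigenvalues (with algebraic multiplicities) are λ = -3 with multiplicity 4.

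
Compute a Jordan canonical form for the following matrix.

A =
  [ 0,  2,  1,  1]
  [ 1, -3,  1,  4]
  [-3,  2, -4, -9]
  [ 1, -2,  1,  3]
J_3(-1) ⊕ J_1(-1)

The characteristic polynomial is
  det(x·I − A) = x^4 + 4*x^3 + 6*x^2 + 4*x + 1 = (x + 1)^4

Eigenvalues and multiplicities (the geometric multiplicity of λ is n − rank(A − λI), which equals the number of Jordan blocks for λ):
  λ = -1: algebraic multiplicity = 4, geometric multiplicity = 2

Determining the block sizes for each eigenvalue:
  λ = -1: with am = 4 and gm = 2, the partition is not yet determined (e.g. several partitions of 4 into 2 parts exist). Let N = A − (-1)·I. Computing rank(N^1) = 2, rank(N^2) = 1, rank(N^3) = 0; the number of blocks of size ≥ j is rank(N^{j−1}) − rank(N^j), giving [2, 1, 1]. So we have 1 block(s) of size 3, 1 block(s) of size 1 → block sizes [3, 1]

Assembling the blocks gives a Jordan form
J =
  [-1,  1,  0,  0]
  [ 0, -1,  1,  0]
  [ 0,  0, -1,  0]
  [ 0,  0,  0, -1]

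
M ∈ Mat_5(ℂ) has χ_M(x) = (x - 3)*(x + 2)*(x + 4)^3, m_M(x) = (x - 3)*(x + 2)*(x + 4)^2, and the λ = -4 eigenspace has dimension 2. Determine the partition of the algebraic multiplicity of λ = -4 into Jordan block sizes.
Block sizes for λ = -4: [2, 1]

Step 1 — from the characteristic polynomial, algebraic multiplicity of λ = -4 is 3. From dim ker(M − (-4)·I) = 2, there are exactly 2 Jordan blocks for λ = -4.
Step 2 — from the minimal polynomial, the factor (x + 4)^2 tells us the largest block for λ = -4 has size 2.
Step 3 — with total size 3, 2 blocks, and largest block 2, the block sizes (in nonincreasing order) are [2, 1].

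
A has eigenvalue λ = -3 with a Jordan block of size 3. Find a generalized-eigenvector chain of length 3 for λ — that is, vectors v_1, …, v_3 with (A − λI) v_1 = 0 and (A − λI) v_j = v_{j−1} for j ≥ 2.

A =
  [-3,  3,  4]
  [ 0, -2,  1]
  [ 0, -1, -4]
A Jordan chain for λ = -3 of length 3:
v_1 = (-1, 0, 0)ᵀ
v_2 = (3, 1, -1)ᵀ
v_3 = (0, 1, 0)ᵀ

Let N = A − (-3)·I. We want v_3 with N^3 v_3 = 0 but N^2 v_3 ≠ 0; then v_{j-1} := N · v_j for j = 3, …, 2.

Pick v_3 = (0, 1, 0)ᵀ.
Then v_2 = N · v_3 = (3, 1, -1)ᵀ.
Then v_1 = N · v_2 = (-1, 0, 0)ᵀ.

Sanity check: (A − (-3)·I) v_1 = (0, 0, 0)ᵀ = 0. ✓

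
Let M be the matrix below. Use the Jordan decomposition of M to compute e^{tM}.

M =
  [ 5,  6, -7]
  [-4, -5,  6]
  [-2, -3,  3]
e^{tM} =
  [3*t^2*exp(t) + 4*t*exp(t) + exp(t), 9*t^2*exp(t)/2 + 6*t*exp(t), -3*t^2*exp(t) - 7*t*exp(t)]
  [-2*t^2*exp(t) - 4*t*exp(t), -3*t^2*exp(t) - 6*t*exp(t) + exp(t), 2*t^2*exp(t) + 6*t*exp(t)]
  [-2*t*exp(t), -3*t*exp(t), 2*t*exp(t) + exp(t)]

Strategy: write M = P · J · P⁻¹ where J is a Jordan canonical form, so e^{tM} = P · e^{tJ} · P⁻¹, and e^{tJ} can be computed block-by-block.

M has Jordan form
J =
  [1, 1, 0]
  [0, 1, 1]
  [0, 0, 1]
(up to reordering of blocks).

Per-block formulas:
  For a 3×3 Jordan block J_3(1): exp(t · J_3(1)) = e^(1t)·(I + t·N + (t^2/2)·N^2), where N is the 3×3 nilpotent shift.

After assembling e^{tJ} and conjugating by P, we get:

e^{tM} =
  [3*t^2*exp(t) + 4*t*exp(t) + exp(t), 9*t^2*exp(t)/2 + 6*t*exp(t), -3*t^2*exp(t) - 7*t*exp(t)]
  [-2*t^2*exp(t) - 4*t*exp(t), -3*t^2*exp(t) - 6*t*exp(t) + exp(t), 2*t^2*exp(t) + 6*t*exp(t)]
  [-2*t*exp(t), -3*t*exp(t), 2*t*exp(t) + exp(t)]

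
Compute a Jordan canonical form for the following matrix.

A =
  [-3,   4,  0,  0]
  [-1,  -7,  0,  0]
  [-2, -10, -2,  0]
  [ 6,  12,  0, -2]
J_2(-5) ⊕ J_1(-2) ⊕ J_1(-2)

The characteristic polynomial is
  det(x·I − A) = x^4 + 14*x^3 + 69*x^2 + 140*x + 100 = (x + 2)^2*(x + 5)^2

Eigenvalues and multiplicities (the geometric multiplicity of λ is n − rank(A − λI), which equals the number of Jordan blocks for λ):
  λ = -5: algebraic multiplicity = 2, geometric multiplicity = 1
  λ = -2: algebraic multiplicity = 2, geometric multiplicity = 2

Determining the block sizes for each eigenvalue:
  λ = -5: one block (gm = 1), so the single block has size am = 2 → block sizes [2]
  λ = -2: gm = am = 2, so every block has size 1 → block sizes [1, 1]

Assembling the blocks gives a Jordan form
J =
  [-5,  1,  0,  0]
  [ 0, -5,  0,  0]
  [ 0,  0, -2,  0]
  [ 0,  0,  0, -2]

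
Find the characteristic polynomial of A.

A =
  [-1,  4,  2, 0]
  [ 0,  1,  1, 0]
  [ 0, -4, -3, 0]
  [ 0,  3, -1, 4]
x^4 - x^3 - 9*x^2 - 11*x - 4

Expanding det(x·I − A) (e.g. by cofactor expansion or by noting that A is similar to its Jordan form J, which has the same characteristic polynomial as A) gives
  χ_A(x) = x^4 - x^3 - 9*x^2 - 11*x - 4
which factors as (x - 4)*(x + 1)^3. The eigenvalues (with algebraic multiplicities) are λ = -1 with multiplicity 3, λ = 4 with multiplicity 1.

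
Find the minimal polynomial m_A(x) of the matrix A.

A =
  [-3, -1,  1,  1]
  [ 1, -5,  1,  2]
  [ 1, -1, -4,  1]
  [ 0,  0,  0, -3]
x^4 + 15*x^3 + 84*x^2 + 208*x + 192

The characteristic polynomial is χ_A(x) = (x + 3)*(x + 4)^3, so the eigenvalues are known. The minimal polynomial is
  m_A(x) = Π_λ (x − λ)^{k_λ}
where k_λ is the size of the *largest* Jordan block for λ (equivalently, the smallest k with (A − λI)^k v = 0 for every generalised eigenvector v of λ).

  λ = -4: largest Jordan block has size 3, contributing (x + 4)^3
  λ = -3: largest Jordan block has size 1, contributing (x + 3)

So m_A(x) = (x + 3)*(x + 4)^3 = x^4 + 15*x^3 + 84*x^2 + 208*x + 192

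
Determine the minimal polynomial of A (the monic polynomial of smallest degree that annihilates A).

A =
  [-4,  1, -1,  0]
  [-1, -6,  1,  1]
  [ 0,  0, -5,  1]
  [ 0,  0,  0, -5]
x^2 + 10*x + 25

The characteristic polynomial is χ_A(x) = (x + 5)^4, so the eigenvalues are known. The minimal polynomial is
  m_A(x) = Π_λ (x − λ)^{k_λ}
where k_λ is the size of the *largest* Jordan block for λ (equivalently, the smallest k with (A − λI)^k v = 0 for every generalised eigenvector v of λ).

  λ = -5: largest Jordan block has size 2, contributing (x + 5)^2

So m_A(x) = (x + 5)^2 = x^2 + 10*x + 25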